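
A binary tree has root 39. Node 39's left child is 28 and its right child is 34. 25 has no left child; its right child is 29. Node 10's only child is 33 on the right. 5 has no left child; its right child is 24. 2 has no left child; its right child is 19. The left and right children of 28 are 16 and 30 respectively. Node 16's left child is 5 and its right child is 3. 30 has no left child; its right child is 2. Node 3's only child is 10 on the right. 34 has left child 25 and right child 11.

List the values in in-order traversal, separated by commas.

5, 24, 16, 3, 10, 33, 28, 30, 2, 19, 39, 25, 29, 34, 11

In-order visits the left subtree, then the node, then the right subtree.
At 39: go left to 28.
  At 28: go left to 16.
    At 16: go left to 5.
      At 5: no left child.
      Visit 5.
      At 5: go right to 24.
        24 is a leaf — visit 24.
    Visit 16.
    At 16: go right to 3.
      At 3: no left child.
      Visit 3.
      At 3: go right to 10.
        At 10: no left child.
        Visit 10.
        At 10: go right to 33.
          33 is a leaf — visit 33.
  Visit 28.
  At 28: go right to 30.
    At 30: no left child.
    Visit 30.
    At 30: go right to 2.
      At 2: no left child.
      Visit 2.
      At 2: go right to 19.
        19 is a leaf — visit 19.
Visit 39.
At 39: go right to 34.
  At 34: go left to 25.
    At 25: no left child.
    Visit 25.
    At 25: go right to 29.
      29 is a leaf — visit 29.
  Visit 34.
  At 34: go right to 11.
    11 is a leaf — visit 11.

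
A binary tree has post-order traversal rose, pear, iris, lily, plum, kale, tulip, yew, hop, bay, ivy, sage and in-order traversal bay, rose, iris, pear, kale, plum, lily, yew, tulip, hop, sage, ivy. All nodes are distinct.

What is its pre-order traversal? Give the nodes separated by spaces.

sage bay hop yew kale iris rose pear plum lily tulip ivy

The last element of post-order is the root; it splits in-order into left and right subtrees.
Root sage: left subtree has 10 nodes {bay, rose, iris, pear, kale, plum, lily, yew, tulip, hop}, right has 1 {ivy}.
  Root bay: left subtree has 0 nodes { }, right has 9 {rose, iris, pear, kale, plum, lily, yew, tulip, hop}.
    Root hop: left subtree has 8 nodes {rose, iris, pear, kale, plum, lily, yew, tulip}, right has 0 { }.
      Root yew: left subtree has 6 nodes {rose, iris, pear, kale, plum, lily}, right has 1 {tulip}.
        Root kale: left subtree has 3 nodes {rose, iris, pear}, right has 2 {plum, lily}.
          Root iris: left subtree has 1 node {rose}, right has 1 {pear}.
          Root plum: left subtree has 0 nodes { }, right has 1 {lily}.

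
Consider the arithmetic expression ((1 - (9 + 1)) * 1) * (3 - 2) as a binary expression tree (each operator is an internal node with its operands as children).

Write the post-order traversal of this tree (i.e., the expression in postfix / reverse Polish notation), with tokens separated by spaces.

Post-order on an expression tree gives postfix notation: for each operator, emit left operand, right operand, then the operator.

1 9 1 + - 1 * 3 2 - *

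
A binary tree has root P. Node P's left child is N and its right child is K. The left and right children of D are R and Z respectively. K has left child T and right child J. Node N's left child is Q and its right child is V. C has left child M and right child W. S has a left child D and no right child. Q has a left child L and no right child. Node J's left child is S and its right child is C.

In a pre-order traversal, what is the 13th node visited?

C

Pre-order visits the node, then its left subtree, then its right subtree.
Visit P.
At P: go left to N.
  Visit N.
  At N: go left to Q.
    Visit Q.
    At Q: go left to L.
      L is a leaf — visit L.
    At Q: no right child.
  At N: go right to V.
    V is a leaf — visit V.
At P: go right to K.
  Visit K.
  At K: go left to T.
    T is a leaf — visit T.
  At K: go right to J.
    Visit J.
    At J: go left to S.
      Visit S.
      At S: go left to D.
        Visit D.
        At D: go left to R.
          R is a leaf — visit R.
        At D: go right to Z.
          Z is a leaf — visit Z.
      At S: no right child.
    At J: go right to C.
      Visit C.
      At C: go left to M.
        M is a leaf — visit M.
      At C: go right to W.
        W is a leaf — visit W.
Full pre-order sequence: P, N, Q, L, V, K, T, J, S, D, R, Z, C, M, W.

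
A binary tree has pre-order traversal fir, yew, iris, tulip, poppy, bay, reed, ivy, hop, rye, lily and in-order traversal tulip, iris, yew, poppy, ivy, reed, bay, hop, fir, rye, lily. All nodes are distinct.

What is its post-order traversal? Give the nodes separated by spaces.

tulip iris ivy reed hop bay poppy yew lily rye fir

The first element of pre-order is the root; it splits in-order into left and right subtrees.
Root fir: left subtree has 8 nodes {tulip, iris, yew, poppy, ivy, reed, bay, hop}, right has 2 {rye, lily}.
  Root yew: left subtree has 2 nodes {tulip, iris}, right has 5 {poppy, ivy, reed, bay, hop}.
    Root iris: left subtree has 1 node {tulip}, right has 0 { }.
    Root poppy: left subtree has 0 nodes { }, right has 4 {ivy, reed, bay, hop}.
      Root bay: left subtree has 2 nodes {ivy, reed}, right has 1 {hop}.
        Root reed: left subtree has 1 node {ivy}, right has 0 { }.
  Root rye: left subtree has 0 nodes { }, right has 1 {lily}.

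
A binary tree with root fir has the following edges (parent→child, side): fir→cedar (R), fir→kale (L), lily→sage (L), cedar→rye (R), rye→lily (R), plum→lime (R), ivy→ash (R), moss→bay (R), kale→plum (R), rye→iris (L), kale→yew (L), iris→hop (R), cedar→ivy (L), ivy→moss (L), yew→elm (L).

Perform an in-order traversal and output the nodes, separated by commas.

In-order visits the left subtree, then the node, then the right subtree.
At fir: go left to kale.
  At kale: go left to yew.
    At yew: go left to elm.
      elm is a leaf — visit elm.
    Visit yew.
    At yew: no right child.
  Visit kale.
  At kale: go right to plum.
    At plum: no left child.
    Visit plum.
    At plum: go right to lime.
      lime is a leaf — visit lime.
Visit fir.
At fir: go right to cedar.
  At cedar: go left to ivy.
    At ivy: go left to moss.
      At moss: no left child.
      Visit moss.
      At moss: go right to bay.
        bay is a leaf — visit bay.
    Visit ivy.
    At ivy: go right to ash.
      ash is a leaf — visit ash.
  Visit cedar.
  At cedar: go right to rye.
    At rye: go left to iris.
      At iris: no left child.
      Visit iris.
      At iris: go right to hop.
        hop is a leaf — visit hop.
    Visit rye.
    At rye: go right to lily.
      At lily: go left to sage.
        sage is a leaf — visit sage.
      Visit lily.
      At lily: no right child.

elm, yew, kale, plum, lime, fir, moss, bay, ivy, ash, cedar, iris, hop, rye, sage, lily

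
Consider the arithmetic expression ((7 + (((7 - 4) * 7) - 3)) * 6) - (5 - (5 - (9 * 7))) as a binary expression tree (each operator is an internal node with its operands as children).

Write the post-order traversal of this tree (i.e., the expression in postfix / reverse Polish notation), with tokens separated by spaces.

Post-order on an expression tree gives postfix notation: for each operator, emit left operand, right operand, then the operator.

7 7 4 - 7 * 3 - + 6 * 5 5 9 7 * - - -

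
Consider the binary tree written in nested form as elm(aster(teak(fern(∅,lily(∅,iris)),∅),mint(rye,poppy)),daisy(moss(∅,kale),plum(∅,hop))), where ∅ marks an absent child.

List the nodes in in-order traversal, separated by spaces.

fern lily iris teak aster rye mint poppy elm moss kale daisy plum hop

In-order visits the left subtree, then the node, then the right subtree.
At elm: go left to aster.
  At aster: go left to teak.
    At teak: go left to fern.
      At fern: no left child.
      Visit fern.
      At fern: go right to lily.
        At lily: no left child.
        Visit lily.
        At lily: go right to iris.
          iris is a leaf — visit iris.
    Visit teak.
    At teak: no right child.
  Visit aster.
  At aster: go right to mint.
    At mint: go left to rye.
      rye is a leaf — visit rye.
    Visit mint.
    At mint: go right to poppy.
      poppy is a leaf — visit poppy.
Visit elm.
At elm: go right to daisy.
  At daisy: go left to moss.
    At moss: no left child.
    Visit moss.
    At moss: go right to kale.
      kale is a leaf — visit kale.
  Visit daisy.
  At daisy: go right to plum.
    At plum: no left child.
    Visit plum.
    At plum: go right to hop.
      hop is a leaf — visit hop.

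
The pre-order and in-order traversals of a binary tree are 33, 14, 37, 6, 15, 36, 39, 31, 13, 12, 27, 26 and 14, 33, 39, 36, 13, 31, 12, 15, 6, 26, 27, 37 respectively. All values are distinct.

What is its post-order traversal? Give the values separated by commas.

14, 39, 13, 12, 31, 36, 15, 26, 27, 6, 37, 33

The first element of pre-order is the root; it splits in-order into left and right subtrees.
Root 33: left subtree has 1 node {14}, right has 10 {39, 36, 13, 31, 12, 15, 6, 26, 27, 37}.
  Root 37: left subtree has 9 nodes {39, 36, 13, 31, 12, 15, 6, 26, 27}, right has 0 { }.
    Root 6: left subtree has 6 nodes {39, 36, 13, 31, 12, 15}, right has 2 {26, 27}.
      Root 15: left subtree has 5 nodes {39, 36, 13, 31, 12}, right has 0 { }.
        Root 36: left subtree has 1 node {39}, right has 3 {13, 31, 12}.
          Root 31: left subtree has 1 node {13}, right has 1 {12}.
      Root 27: left subtree has 1 node {26}, right has 0 { }.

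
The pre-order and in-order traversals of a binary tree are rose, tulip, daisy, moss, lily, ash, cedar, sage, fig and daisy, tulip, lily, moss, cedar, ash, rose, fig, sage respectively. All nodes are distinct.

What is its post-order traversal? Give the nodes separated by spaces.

daisy lily cedar ash moss tulip fig sage rose

The first element of pre-order is the root; it splits in-order into left and right subtrees.
Root rose: left subtree has 6 nodes {daisy, tulip, lily, moss, cedar, ash}, right has 2 {fig, sage}.
  Root tulip: left subtree has 1 node {daisy}, right has 4 {lily, moss, cedar, ash}.
    Root moss: left subtree has 1 node {lily}, right has 2 {cedar, ash}.
      Root ash: left subtree has 1 node {cedar}, right has 0 { }.
  Root sage: left subtree has 1 node {fig}, right has 0 { }.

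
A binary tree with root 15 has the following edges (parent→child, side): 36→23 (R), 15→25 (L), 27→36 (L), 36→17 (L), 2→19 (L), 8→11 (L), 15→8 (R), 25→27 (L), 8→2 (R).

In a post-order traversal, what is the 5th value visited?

Post-order visits the left subtree, then the right subtree, then the node.
At 15: go left to 25.
  At 25: go left to 27.
    At 27: go left to 36.
      At 36: go left to 17.
        17 is a leaf — visit 17.
      At 36: go right to 23.
        23 is a leaf — visit 23.
      Visit 36.
    At 27: no right child.
    Visit 27.
  At 25: no right child.
  Visit 25.
At 15: go right to 8.
  At 8: go left to 11.
    11 is a leaf — visit 11.
  At 8: go right to 2.
    At 2: go left to 19.
      19 is a leaf — visit 19.
    At 2: no right child.
    Visit 2.
  Visit 8.
Visit 15.
Full post-order sequence: 17, 23, 36, 27, 25, 11, 19, 2, 8, 15.

25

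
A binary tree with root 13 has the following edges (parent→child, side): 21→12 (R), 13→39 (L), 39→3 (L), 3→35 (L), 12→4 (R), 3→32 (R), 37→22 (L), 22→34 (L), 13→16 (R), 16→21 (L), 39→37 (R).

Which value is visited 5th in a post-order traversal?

22

Post-order visits the left subtree, then the right subtree, then the node.
At 13: go left to 39.
  At 39: go left to 3.
    At 3: go left to 35.
      35 is a leaf — visit 35.
    At 3: go right to 32.
      32 is a leaf — visit 32.
    Visit 3.
  At 39: go right to 37.
    At 37: go left to 22.
      At 22: go left to 34.
        34 is a leaf — visit 34.
      At 22: no right child.
      Visit 22.
    At 37: no right child.
    Visit 37.
  Visit 39.
At 13: go right to 16.
  At 16: go left to 21.
    At 21: no left child.
    At 21: go right to 12.
      At 12: no left child.
      At 12: go right to 4.
        4 is a leaf — visit 4.
      Visit 12.
    Visit 21.
  At 16: no right child.
  Visit 16.
Visit 13.
Full post-order sequence: 35, 32, 3, 34, 22, 37, 39, 4, 12, 21, 16, 13.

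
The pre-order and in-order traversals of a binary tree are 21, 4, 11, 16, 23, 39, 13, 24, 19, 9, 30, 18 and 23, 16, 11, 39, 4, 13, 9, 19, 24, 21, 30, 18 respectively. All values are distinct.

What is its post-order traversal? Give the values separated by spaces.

The first element of pre-order is the root; it splits in-order into left and right subtrees.
Root 21: left subtree has 9 nodes {23, 16, 11, 39, 4, 13, 9, 19, 24}, right has 2 {30, 18}.
  Root 4: left subtree has 4 nodes {23, 16, 11, 39}, right has 4 {13, 9, 19, 24}.
    Root 11: left subtree has 2 nodes {23, 16}, right has 1 {39}.
      Root 16: left subtree has 1 node {23}, right has 0 { }.
    Root 13: left subtree has 0 nodes { }, right has 3 {9, 19, 24}.
      Root 24: left subtree has 2 nodes {9, 19}, right has 0 { }.
        Root 19: left subtree has 1 node {9}, right has 0 { }.
  Root 30: left subtree has 0 nodes { }, right has 1 {18}.

23 16 39 11 9 19 24 13 4 18 30 21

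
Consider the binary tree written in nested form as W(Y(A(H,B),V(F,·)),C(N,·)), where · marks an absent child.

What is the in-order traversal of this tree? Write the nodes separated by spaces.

H A B Y F V W N C

In-order visits the left subtree, then the node, then the right subtree.
At W: go left to Y.
  At Y: go left to A.
    At A: go left to H.
      H is a leaf — visit H.
    Visit A.
    At A: go right to B.
      B is a leaf — visit B.
  Visit Y.
  At Y: go right to V.
    At V: go left to F.
      F is a leaf — visit F.
    Visit V.
    At V: no right child.
Visit W.
At W: go right to C.
  At C: go left to N.
    N is a leaf — visit N.
  Visit C.
  At C: no right child.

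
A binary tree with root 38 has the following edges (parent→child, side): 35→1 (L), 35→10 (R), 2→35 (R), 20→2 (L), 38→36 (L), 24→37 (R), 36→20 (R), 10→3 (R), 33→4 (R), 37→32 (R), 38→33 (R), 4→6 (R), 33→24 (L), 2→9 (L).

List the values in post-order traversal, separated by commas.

9, 1, 3, 10, 35, 2, 20, 36, 32, 37, 24, 6, 4, 33, 38

Post-order visits the left subtree, then the right subtree, then the node.
At 38: go left to 36.
  At 36: no left child.
  At 36: go right to 20.
    At 20: go left to 2.
      At 2: go left to 9.
        9 is a leaf — visit 9.
      At 2: go right to 35.
        At 35: go left to 1.
          1 is a leaf — visit 1.
        At 35: go right to 10.
          At 10: no left child.
          At 10: go right to 3.
            3 is a leaf — visit 3.
          Visit 10.
        Visit 35.
      Visit 2.
    At 20: no right child.
    Visit 20.
  Visit 36.
At 38: go right to 33.
  At 33: go left to 24.
    At 24: no left child.
    At 24: go right to 37.
      At 37: no left child.
      At 37: go right to 32.
        32 is a leaf — visit 32.
      Visit 37.
    Visit 24.
  At 33: go right to 4.
    At 4: no left child.
    At 4: go right to 6.
      6 is a leaf — visit 6.
    Visit 4.
  Visit 33.
Visit 38.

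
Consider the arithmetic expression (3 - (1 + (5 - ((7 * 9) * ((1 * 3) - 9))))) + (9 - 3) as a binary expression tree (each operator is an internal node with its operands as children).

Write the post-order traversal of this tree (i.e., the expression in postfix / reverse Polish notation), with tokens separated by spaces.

3 1 5 7 9 * 1 3 * 9 - * - + - 9 3 - +

Post-order on an expression tree gives postfix notation: for each operator, emit left operand, right operand, then the operator.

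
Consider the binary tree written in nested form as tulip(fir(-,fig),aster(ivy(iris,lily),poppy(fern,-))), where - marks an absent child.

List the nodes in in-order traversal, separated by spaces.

In-order visits the left subtree, then the node, then the right subtree.
At tulip: go left to fir.
  At fir: no left child.
  Visit fir.
  At fir: go right to fig.
    fig is a leaf — visit fig.
Visit tulip.
At tulip: go right to aster.
  At aster: go left to ivy.
    At ivy: go left to iris.
      iris is a leaf — visit iris.
    Visit ivy.
    At ivy: go right to lily.
      lily is a leaf — visit lily.
  Visit aster.
  At aster: go right to poppy.
    At poppy: go left to fern.
      fern is a leaf — visit fern.
    Visit poppy.
    At poppy: no right child.

fir fig tulip iris ivy lily aster fern poppy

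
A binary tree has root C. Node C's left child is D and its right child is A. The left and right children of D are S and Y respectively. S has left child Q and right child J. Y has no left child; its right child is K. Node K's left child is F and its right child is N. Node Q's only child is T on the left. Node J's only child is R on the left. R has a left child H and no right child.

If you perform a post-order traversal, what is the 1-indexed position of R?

Post-order visits the left subtree, then the right subtree, then the node.
At C: go left to D.
  At D: go left to S.
    At S: go left to Q.
      At Q: go left to T.
        T is a leaf — visit T.
      At Q: no right child.
      Visit Q.
    At S: go right to J.
      At J: go left to R.
        At R: go left to H.
          H is a leaf — visit H.
        At R: no right child.
        Visit R.
      At J: no right child.
      Visit J.
    Visit S.
  At D: go right to Y.
    At Y: no left child.
    At Y: go right to K.
      At K: go left to F.
        F is a leaf — visit F.
      At K: go right to N.
        N is a leaf — visit N.
      Visit K.
    Visit Y.
  Visit D.
At C: go right to A.
  A is a leaf — visit A.
Visit C.
Full post-order sequence: T, Q, H, R, J, S, F, N, K, Y, D, A, C.

4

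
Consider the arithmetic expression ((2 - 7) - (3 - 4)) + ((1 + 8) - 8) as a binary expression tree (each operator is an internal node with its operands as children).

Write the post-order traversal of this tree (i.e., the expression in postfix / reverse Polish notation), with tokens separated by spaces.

2 7 - 3 4 - - 1 8 + 8 - +

Post-order on an expression tree gives postfix notation: for each operator, emit left operand, right operand, then the operator.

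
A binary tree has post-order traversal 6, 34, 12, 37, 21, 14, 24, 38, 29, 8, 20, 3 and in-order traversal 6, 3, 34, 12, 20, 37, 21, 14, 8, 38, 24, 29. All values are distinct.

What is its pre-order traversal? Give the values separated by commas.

The last element of post-order is the root; it splits in-order into left and right subtrees.
Root 3: left subtree has 1 node {6}, right has 10 {34, 12, 20, 37, 21, 14, 8, 38, 24, 29}.
  Root 20: left subtree has 2 nodes {34, 12}, right has 7 {37, 21, 14, 8, 38, 24, 29}.
    Root 12: left subtree has 1 node {34}, right has 0 { }.
    Root 8: left subtree has 3 nodes {37, 21, 14}, right has 3 {38, 24, 29}.
      Root 14: left subtree has 2 nodes {37, 21}, right has 0 { }.
        Root 21: left subtree has 1 node {37}, right has 0 { }.
      Root 29: left subtree has 2 nodes {38, 24}, right has 0 { }.
        Root 38: left subtree has 0 nodes { }, right has 1 {24}.

3, 6, 20, 12, 34, 8, 14, 21, 37, 29, 38, 24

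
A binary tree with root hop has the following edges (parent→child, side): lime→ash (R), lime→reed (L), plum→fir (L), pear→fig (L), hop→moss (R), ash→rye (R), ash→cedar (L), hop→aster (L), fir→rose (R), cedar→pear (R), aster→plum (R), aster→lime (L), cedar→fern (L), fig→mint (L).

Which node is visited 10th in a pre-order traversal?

Pre-order visits the node, then its left subtree, then its right subtree.
Visit hop.
At hop: go left to aster.
  Visit aster.
  At aster: go left to lime.
    Visit lime.
    At lime: go left to reed.
      reed is a leaf — visit reed.
    At lime: go right to ash.
      Visit ash.
      At ash: go left to cedar.
        Visit cedar.
        At cedar: go left to fern.
          fern is a leaf — visit fern.
        At cedar: go right to pear.
          Visit pear.
          At pear: go left to fig.
            Visit fig.
            At fig: go left to mint.
              mint is a leaf — visit mint.
            At fig: no right child.
          At pear: no right child.
      At ash: go right to rye.
        rye is a leaf — visit rye.
  At aster: go right to plum.
    Visit plum.
    At plum: go left to fir.
      Visit fir.
      At fir: no left child.
      At fir: go right to rose.
        rose is a leaf — visit rose.
    At plum: no right child.
At hop: go right to moss.
  moss is a leaf — visit moss.
Full pre-order sequence: hop, aster, lime, reed, ash, cedar, fern, pear, fig, mint, rye, plum, fir, rose, moss.

mint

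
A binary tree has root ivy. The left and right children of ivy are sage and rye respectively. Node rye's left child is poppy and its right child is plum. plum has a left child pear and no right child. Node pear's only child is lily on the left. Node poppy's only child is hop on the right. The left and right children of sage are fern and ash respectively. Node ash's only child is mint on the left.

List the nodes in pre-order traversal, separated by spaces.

ivy sage fern ash mint rye poppy hop plum pear lily

Pre-order visits the node, then its left subtree, then its right subtree.
Visit ivy.
At ivy: go left to sage.
  Visit sage.
  At sage: go left to fern.
    fern is a leaf — visit fern.
  At sage: go right to ash.
    Visit ash.
    At ash: go left to mint.
      mint is a leaf — visit mint.
    At ash: no right child.
At ivy: go right to rye.
  Visit rye.
  At rye: go left to poppy.
    Visit poppy.
    At poppy: no left child.
    At poppy: go right to hop.
      hop is a leaf — visit hop.
  At rye: go right to plum.
    Visit plum.
    At plum: go left to pear.
      Visit pear.
      At pear: go left to lily.
        lily is a leaf — visit lily.
      At pear: no right child.
    At plum: no right child.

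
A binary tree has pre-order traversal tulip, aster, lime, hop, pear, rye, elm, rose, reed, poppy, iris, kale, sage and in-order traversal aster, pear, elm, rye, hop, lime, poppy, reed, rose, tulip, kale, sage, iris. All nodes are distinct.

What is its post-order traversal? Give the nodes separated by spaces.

elm rye pear hop poppy reed rose lime aster sage kale iris tulip

The first element of pre-order is the root; it splits in-order into left and right subtrees.
Root tulip: left subtree has 9 nodes {aster, pear, elm, rye, hop, lime, poppy, reed, rose}, right has 3 {kale, sage, iris}.
  Root aster: left subtree has 0 nodes { }, right has 8 {pear, elm, rye, hop, lime, poppy, reed, rose}.
    Root lime: left subtree has 4 nodes {pear, elm, rye, hop}, right has 3 {poppy, reed, rose}.
      Root hop: left subtree has 3 nodes {pear, elm, rye}, right has 0 { }.
        Root pear: left subtree has 0 nodes { }, right has 2 {elm, rye}.
          Root rye: left subtree has 1 node {elm}, right has 0 { }.
      Root rose: left subtree has 2 nodes {poppy, reed}, right has 0 { }.
        Root reed: left subtree has 1 node {poppy}, right has 0 { }.
  Root iris: left subtree has 2 nodes {kale, sage}, right has 0 { }.
    Root kale: left subtree has 0 nodes { }, right has 1 {sage}.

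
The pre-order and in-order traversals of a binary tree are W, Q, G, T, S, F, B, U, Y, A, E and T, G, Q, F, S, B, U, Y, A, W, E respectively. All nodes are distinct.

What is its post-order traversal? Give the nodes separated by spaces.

The first element of pre-order is the root; it splits in-order into left and right subtrees.
Root W: left subtree has 9 nodes {T, G, Q, F, S, B, U, Y, A}, right has 1 {E}.
  Root Q: left subtree has 2 nodes {T, G}, right has 6 {F, S, B, U, Y, A}.
    Root G: left subtree has 1 node {T}, right has 0 { }.
    Root S: left subtree has 1 node {F}, right has 4 {B, U, Y, A}.
      Root B: left subtree has 0 nodes { }, right has 3 {U, Y, A}.
        Root U: left subtree has 0 nodes { }, right has 2 {Y, A}.
          Root Y: left subtree has 0 nodes { }, right has 1 {A}.

T G F A Y U B S Q E W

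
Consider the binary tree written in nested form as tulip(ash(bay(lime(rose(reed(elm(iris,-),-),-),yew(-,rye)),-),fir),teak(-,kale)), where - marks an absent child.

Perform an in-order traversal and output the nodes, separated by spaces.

iris elm reed rose lime yew rye bay ash fir tulip teak kale

In-order visits the left subtree, then the node, then the right subtree.
At tulip: go left to ash.
  At ash: go left to bay.
    At bay: go left to lime.
      At lime: go left to rose.
        At rose: go left to reed.
          At reed: go left to elm.
            At elm: go left to iris.
              iris is a leaf — visit iris.
            Visit elm.
            At elm: no right child.
          Visit reed.
          At reed: no right child.
        Visit rose.
        At rose: no right child.
      Visit lime.
      At lime: go right to yew.
        At yew: no left child.
        Visit yew.
        At yew: go right to rye.
          rye is a leaf — visit rye.
    Visit bay.
    At bay: no right child.
  Visit ash.
  At ash: go right to fir.
    fir is a leaf — visit fir.
Visit tulip.
At tulip: go right to teak.
  At teak: no left child.
  Visit teak.
  At teak: go right to kale.
    kale is a leaf — visit kale.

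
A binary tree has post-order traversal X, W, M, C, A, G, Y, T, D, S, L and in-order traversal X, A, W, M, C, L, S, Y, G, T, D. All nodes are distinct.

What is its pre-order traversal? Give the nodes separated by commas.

L, A, X, C, M, W, S, D, T, Y, G

The last element of post-order is the root; it splits in-order into left and right subtrees.
Root L: left subtree has 5 nodes {X, A, W, M, C}, right has 5 {S, Y, G, T, D}.
  Root A: left subtree has 1 node {X}, right has 3 {W, M, C}.
    Root C: left subtree has 2 nodes {W, M}, right has 0 { }.
      Root M: left subtree has 1 node {W}, right has 0 { }.
  Root S: left subtree has 0 nodes { }, right has 4 {Y, G, T, D}.
    Root D: left subtree has 3 nodes {Y, G, T}, right has 0 { }.
      Root T: left subtree has 2 nodes {Y, G}, right has 0 { }.
        Root Y: left subtree has 0 nodes { }, right has 1 {G}.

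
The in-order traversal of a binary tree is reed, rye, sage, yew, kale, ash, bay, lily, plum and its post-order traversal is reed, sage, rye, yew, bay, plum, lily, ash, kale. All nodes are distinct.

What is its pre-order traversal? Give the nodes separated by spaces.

kale yew rye reed sage ash lily bay plum

The last element of post-order is the root; it splits in-order into left and right subtrees.
Root kale: left subtree has 4 nodes {reed, rye, sage, yew}, right has 4 {ash, bay, lily, plum}.
  Root yew: left subtree has 3 nodes {reed, rye, sage}, right has 0 { }.
    Root rye: left subtree has 1 node {reed}, right has 1 {sage}.
  Root ash: left subtree has 0 nodes { }, right has 3 {bay, lily, plum}.
    Root lily: left subtree has 1 node {bay}, right has 1 {plum}.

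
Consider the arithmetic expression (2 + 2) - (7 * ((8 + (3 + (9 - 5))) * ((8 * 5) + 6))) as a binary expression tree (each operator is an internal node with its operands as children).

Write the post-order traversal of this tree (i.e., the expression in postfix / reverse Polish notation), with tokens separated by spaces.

2 2 + 7 8 3 9 5 - + + 8 5 * 6 + * * -

Post-order on an expression tree gives postfix notation: for each operator, emit left operand, right operand, then the operator.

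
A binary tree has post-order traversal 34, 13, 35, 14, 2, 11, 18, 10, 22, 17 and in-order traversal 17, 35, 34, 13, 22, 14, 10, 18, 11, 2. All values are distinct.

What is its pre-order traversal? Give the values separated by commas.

17, 22, 35, 13, 34, 10, 14, 18, 11, 2

The last element of post-order is the root; it splits in-order into left and right subtrees.
Root 17: left subtree has 0 nodes { }, right has 9 {35, 34, 13, 22, 14, 10, 18, 11, 2}.
  Root 22: left subtree has 3 nodes {35, 34, 13}, right has 5 {14, 10, 18, 11, 2}.
    Root 35: left subtree has 0 nodes { }, right has 2 {34, 13}.
      Root 13: left subtree has 1 node {34}, right has 0 { }.
    Root 10: left subtree has 1 node {14}, right has 3 {18, 11, 2}.
      Root 18: left subtree has 0 nodes { }, right has 2 {11, 2}.
        Root 11: left subtree has 0 nodes { }, right has 1 {2}.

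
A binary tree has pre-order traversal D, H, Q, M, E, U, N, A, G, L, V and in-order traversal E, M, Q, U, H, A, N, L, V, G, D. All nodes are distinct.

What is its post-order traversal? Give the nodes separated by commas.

The first element of pre-order is the root; it splits in-order into left and right subtrees.
Root D: left subtree has 10 nodes {E, M, Q, U, H, A, N, L, V, G}, right has 0 { }.
  Root H: left subtree has 4 nodes {E, M, Q, U}, right has 5 {A, N, L, V, G}.
    Root Q: left subtree has 2 nodes {E, M}, right has 1 {U}.
      Root M: left subtree has 1 node {E}, right has 0 { }.
    Root N: left subtree has 1 node {A}, right has 3 {L, V, G}.
      Root G: left subtree has 2 nodes {L, V}, right has 0 { }.
        Root L: left subtree has 0 nodes { }, right has 1 {V}.

E, M, U, Q, A, V, L, G, N, H, D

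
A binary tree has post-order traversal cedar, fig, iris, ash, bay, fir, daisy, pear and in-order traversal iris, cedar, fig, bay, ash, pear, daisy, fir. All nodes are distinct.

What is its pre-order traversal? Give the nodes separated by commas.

pear, bay, iris, fig, cedar, ash, daisy, fir

The last element of post-order is the root; it splits in-order into left and right subtrees.
Root pear: left subtree has 5 nodes {iris, cedar, fig, bay, ash}, right has 2 {daisy, fir}.
  Root bay: left subtree has 3 nodes {iris, cedar, fig}, right has 1 {ash}.
    Root iris: left subtree has 0 nodes { }, right has 2 {cedar, fig}.
      Root fig: left subtree has 1 node {cedar}, right has 0 { }.
  Root daisy: left subtree has 0 nodes { }, right has 1 {fir}.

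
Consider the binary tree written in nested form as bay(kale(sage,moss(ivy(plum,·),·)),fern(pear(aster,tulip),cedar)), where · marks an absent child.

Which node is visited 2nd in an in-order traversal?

In-order visits the left subtree, then the node, then the right subtree.
At bay: go left to kale.
  At kale: go left to sage.
    sage is a leaf — visit sage.
  Visit kale.
  At kale: go right to moss.
    At moss: go left to ivy.
      At ivy: go left to plum.
        plum is a leaf — visit plum.
      Visit ivy.
      At ivy: no right child.
    Visit moss.
    At moss: no right child.
Visit bay.
At bay: go right to fern.
  At fern: go left to pear.
    At pear: go left to aster.
      aster is a leaf — visit aster.
    Visit pear.
    At pear: go right to tulip.
      tulip is a leaf — visit tulip.
  Visit fern.
  At fern: go right to cedar.
    cedar is a leaf — visit cedar.
Full in-order sequence: sage, kale, plum, ivy, moss, bay, aster, pear, tulip, fern, cedar.

kale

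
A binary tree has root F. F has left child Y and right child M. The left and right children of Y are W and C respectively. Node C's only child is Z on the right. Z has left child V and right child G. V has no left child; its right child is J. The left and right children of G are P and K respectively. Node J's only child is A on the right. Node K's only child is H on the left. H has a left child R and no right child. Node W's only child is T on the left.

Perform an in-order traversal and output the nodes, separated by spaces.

T W Y C V J A Z P G R H K F M

In-order visits the left subtree, then the node, then the right subtree.
At F: go left to Y.
  At Y: go left to W.
    At W: go left to T.
      T is a leaf — visit T.
    Visit W.
    At W: no right child.
  Visit Y.
  At Y: go right to C.
    At C: no left child.
    Visit C.
    At C: go right to Z.
      At Z: go left to V.
        At V: no left child.
        Visit V.
        At V: go right to J.
          At J: no left child.
          Visit J.
          At J: go right to A.
            A is a leaf — visit A.
      Visit Z.
      At Z: go right to G.
        At G: go left to P.
          P is a leaf — visit P.
        Visit G.
        At G: go right to K.
          At K: go left to H.
            At H: go left to R.
              R is a leaf — visit R.
            Visit H.
            At H: no right child.
          Visit K.
          At K: no right child.
Visit F.
At F: go right to M.
  M is a leaf — visit M.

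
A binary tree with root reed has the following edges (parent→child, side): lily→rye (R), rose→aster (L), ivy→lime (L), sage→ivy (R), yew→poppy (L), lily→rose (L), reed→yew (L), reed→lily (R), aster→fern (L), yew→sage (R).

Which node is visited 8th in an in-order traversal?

In-order visits the left subtree, then the node, then the right subtree.
At reed: go left to yew.
  At yew: go left to poppy.
    poppy is a leaf — visit poppy.
  Visit yew.
  At yew: go right to sage.
    At sage: no left child.
    Visit sage.
    At sage: go right to ivy.
      At ivy: go left to lime.
        lime is a leaf — visit lime.
      Visit ivy.
      At ivy: no right child.
Visit reed.
At reed: go right to lily.
  At lily: go left to rose.
    At rose: go left to aster.
      At aster: go left to fern.
        fern is a leaf — visit fern.
      Visit aster.
      At aster: no right child.
    Visit rose.
    At rose: no right child.
  Visit lily.
  At lily: go right to rye.
    rye is a leaf — visit rye.
Full in-order sequence: poppy, yew, sage, lime, ivy, reed, fern, aster, rose, lily, rye.

aster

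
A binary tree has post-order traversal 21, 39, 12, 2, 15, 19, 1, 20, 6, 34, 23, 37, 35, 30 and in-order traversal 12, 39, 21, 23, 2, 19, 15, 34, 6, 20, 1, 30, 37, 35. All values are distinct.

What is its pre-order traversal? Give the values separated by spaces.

30 23 12 39 21 34 19 2 15 6 20 1 35 37

The last element of post-order is the root; it splits in-order into left and right subtrees.
Root 30: left subtree has 11 nodes {12, 39, 21, 23, 2, 19, 15, 34, 6, 20, 1}, right has 2 {37, 35}.
  Root 23: left subtree has 3 nodes {12, 39, 21}, right has 7 {2, 19, 15, 34, 6, 20, 1}.
    Root 12: left subtree has 0 nodes { }, right has 2 {39, 21}.
      Root 39: left subtree has 0 nodes { }, right has 1 {21}.
    Root 34: left subtree has 3 nodes {2, 19, 15}, right has 3 {6, 20, 1}.
      Root 19: left subtree has 1 node {2}, right has 1 {15}.
      Root 6: left subtree has 0 nodes { }, right has 2 {20, 1}.
        Root 20: left subtree has 0 nodes { }, right has 1 {1}.
  Root 35: left subtree has 1 node {37}, right has 0 { }.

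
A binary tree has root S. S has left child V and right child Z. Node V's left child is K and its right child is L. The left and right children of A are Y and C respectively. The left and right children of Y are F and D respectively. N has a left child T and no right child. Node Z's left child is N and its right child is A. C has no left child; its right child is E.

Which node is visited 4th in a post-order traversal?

Post-order visits the left subtree, then the right subtree, then the node.
At S: go left to V.
  At V: go left to K.
    K is a leaf — visit K.
  At V: go right to L.
    L is a leaf — visit L.
  Visit V.
At S: go right to Z.
  At Z: go left to N.
    At N: go left to T.
      T is a leaf — visit T.
    At N: no right child.
    Visit N.
  At Z: go right to A.
    At A: go left to Y.
      At Y: go left to F.
        F is a leaf — visit F.
      At Y: go right to D.
        D is a leaf — visit D.
      Visit Y.
    At A: go right to C.
      At C: no left child.
      At C: go right to E.
        E is a leaf — visit E.
      Visit C.
    Visit A.
  Visit Z.
Visit S.
Full post-order sequence: K, L, V, T, N, F, D, Y, E, C, A, Z, S.

T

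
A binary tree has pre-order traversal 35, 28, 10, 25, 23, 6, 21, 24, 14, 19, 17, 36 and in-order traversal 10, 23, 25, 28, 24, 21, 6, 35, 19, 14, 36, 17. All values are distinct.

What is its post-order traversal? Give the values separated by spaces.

23 25 10 24 21 6 28 19 36 17 14 35

The first element of pre-order is the root; it splits in-order into left and right subtrees.
Root 35: left subtree has 7 nodes {10, 23, 25, 28, 24, 21, 6}, right has 4 {19, 14, 36, 17}.
  Root 28: left subtree has 3 nodes {10, 23, 25}, right has 3 {24, 21, 6}.
    Root 10: left subtree has 0 nodes { }, right has 2 {23, 25}.
      Root 25: left subtree has 1 node {23}, right has 0 { }.
    Root 6: left subtree has 2 nodes {24, 21}, right has 0 { }.
      Root 21: left subtree has 1 node {24}, right has 0 { }.
  Root 14: left subtree has 1 node {19}, right has 2 {36, 17}.
    Root 17: left subtree has 1 node {36}, right has 0 { }.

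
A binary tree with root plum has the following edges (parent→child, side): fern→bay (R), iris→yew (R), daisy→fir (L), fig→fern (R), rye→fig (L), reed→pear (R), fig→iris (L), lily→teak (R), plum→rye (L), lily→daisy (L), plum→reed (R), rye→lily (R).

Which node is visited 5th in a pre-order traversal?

yew

Pre-order visits the node, then its left subtree, then its right subtree.
Visit plum.
At plum: go left to rye.
  Visit rye.
  At rye: go left to fig.
    Visit fig.
    At fig: go left to iris.
      Visit iris.
      At iris: no left child.
      At iris: go right to yew.
        yew is a leaf — visit yew.
    At fig: go right to fern.
      Visit fern.
      At fern: no left child.
      At fern: go right to bay.
        bay is a leaf — visit bay.
  At rye: go right to lily.
    Visit lily.
    At lily: go left to daisy.
      Visit daisy.
      At daisy: go left to fir.
        fir is a leaf — visit fir.
      At daisy: no right child.
    At lily: go right to teak.
      teak is a leaf — visit teak.
At plum: go right to reed.
  Visit reed.
  At reed: no left child.
  At reed: go right to pear.
    pear is a leaf — visit pear.
Full pre-order sequence: plum, rye, fig, iris, yew, fern, bay, lily, daisy, fir, teak, reed, pear.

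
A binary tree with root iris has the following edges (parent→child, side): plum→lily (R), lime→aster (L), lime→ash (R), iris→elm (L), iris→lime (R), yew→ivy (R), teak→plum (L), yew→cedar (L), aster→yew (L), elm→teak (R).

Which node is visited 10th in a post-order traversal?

lime

Post-order visits the left subtree, then the right subtree, then the node.
At iris: go left to elm.
  At elm: no left child.
  At elm: go right to teak.
    At teak: go left to plum.
      At plum: no left child.
      At plum: go right to lily.
        lily is a leaf — visit lily.
      Visit plum.
    At teak: no right child.
    Visit teak.
  Visit elm.
At iris: go right to lime.
  At lime: go left to aster.
    At aster: go left to yew.
      At yew: go left to cedar.
        cedar is a leaf — visit cedar.
      At yew: go right to ivy.
        ivy is a leaf — visit ivy.
      Visit yew.
    At aster: no right child.
    Visit aster.
  At lime: go right to ash.
    ash is a leaf — visit ash.
  Visit lime.
Visit iris.
Full post-order sequence: lily, plum, teak, elm, cedar, ivy, yew, aster, ash, lime, iris.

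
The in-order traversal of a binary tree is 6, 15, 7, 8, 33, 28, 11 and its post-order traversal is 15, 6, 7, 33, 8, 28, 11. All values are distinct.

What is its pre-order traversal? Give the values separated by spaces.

The last element of post-order is the root; it splits in-order into left and right subtrees.
Root 11: left subtree has 6 nodes {6, 15, 7, 8, 33, 28}, right has 0 { }.
  Root 28: left subtree has 5 nodes {6, 15, 7, 8, 33}, right has 0 { }.
    Root 8: left subtree has 3 nodes {6, 15, 7}, right has 1 {33}.
      Root 7: left subtree has 2 nodes {6, 15}, right has 0 { }.
        Root 6: left subtree has 0 nodes { }, right has 1 {15}.

11 28 8 7 6 15 33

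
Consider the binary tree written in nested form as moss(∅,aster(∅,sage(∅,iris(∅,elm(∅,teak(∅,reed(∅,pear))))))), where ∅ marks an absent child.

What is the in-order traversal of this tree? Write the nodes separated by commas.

moss, aster, sage, iris, elm, teak, reed, pear

In-order visits the left subtree, then the node, then the right subtree.
At moss: no left child.
Visit moss.
At moss: go right to aster.
  At aster: no left child.
  Visit aster.
  At aster: go right to sage.
    At sage: no left child.
    Visit sage.
    At sage: go right to iris.
      At iris: no left child.
      Visit iris.
      At iris: go right to elm.
        At elm: no left child.
        Visit elm.
        At elm: go right to teak.
          At teak: no left child.
          Visit teak.
          At teak: go right to reed.
            At reed: no left child.
            Visit reed.
            At reed: go right to pear.
              pear is a leaf — visit pear.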